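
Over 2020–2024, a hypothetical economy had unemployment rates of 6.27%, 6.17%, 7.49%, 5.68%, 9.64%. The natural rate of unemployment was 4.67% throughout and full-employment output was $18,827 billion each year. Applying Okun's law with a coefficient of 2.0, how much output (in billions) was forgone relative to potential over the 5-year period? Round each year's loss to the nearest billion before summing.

$4,480 billion

Year 2020: gap = -2.0 × (6.27 - 4.67) = -3.2%, loss ≈ 18827 × 3.2/100 ≈ 602.
Year 2021: gap = -2.0 × (6.17 - 4.67) = -3%, loss ≈ 18827 × 3/100 ≈ 565.
Year 2022: gap = -2.0 × (7.49 - 4.67) = -5.64%, loss ≈ 18827 × 5.64/100 ≈ 1062.
Year 2023: gap = -2.0 × (5.68 - 4.67) = -2.02%, loss ≈ 18827 × 2.02/100 ≈ 380.
Year 2024: gap = -2.0 × (9.64 - 4.67) = -9.94%, loss ≈ 18827 × 9.94/100 ≈ 1871.
Total lost output = 602 + 565 + 1062 + 380 + 1871 = 4480 billion.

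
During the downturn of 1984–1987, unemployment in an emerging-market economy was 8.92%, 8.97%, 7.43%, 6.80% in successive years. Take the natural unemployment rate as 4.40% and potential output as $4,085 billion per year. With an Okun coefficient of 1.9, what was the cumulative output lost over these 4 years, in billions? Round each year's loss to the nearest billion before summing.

$1,127 billion

Year 1984: gap = -1.9 × (8.92 - 4.4) = -8.588%, loss ≈ 4085 × 8.588/100 ≈ 351.
Year 1985: gap = -1.9 × (8.97 - 4.4) = -8.683%, loss ≈ 4085 × 8.683/100 ≈ 355.
Year 1986: gap = -1.9 × (7.43 - 4.4) = -5.757%, loss ≈ 4085 × 5.757/100 ≈ 235.
Year 1987: gap = -1.9 × (6.8 - 4.4) = -4.56%, loss ≈ 4085 × 4.56/100 ≈ 186.
Total lost output = 351 + 355 + 235 + 186 = 1127 billion.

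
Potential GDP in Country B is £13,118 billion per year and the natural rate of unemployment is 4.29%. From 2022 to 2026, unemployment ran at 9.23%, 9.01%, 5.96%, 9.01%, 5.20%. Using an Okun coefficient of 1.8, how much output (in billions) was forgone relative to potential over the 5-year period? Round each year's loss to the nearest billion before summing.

£4,005 billion

Year 2022: gap = -1.8 × (9.23 - 4.29) = -8.892%, loss ≈ 13118 × 8.892/100 ≈ 1166.
Year 2023: gap = -1.8 × (9.01 - 4.29) = -8.496%, loss ≈ 13118 × 8.496/100 ≈ 1115.
Year 2024: gap = -1.8 × (5.96 - 4.29) = -3.006%, loss ≈ 13118 × 3.006/100 ≈ 394.
Year 2025: gap = -1.8 × (9.01 - 4.29) = -8.496%, loss ≈ 13118 × 8.496/100 ≈ 1115.
Year 2026: gap = -1.8 × (5.2 - 4.29) = -1.638%, loss ≈ 13118 × 1.638/100 ≈ 215.
Total lost output = 1166 + 1115 + 394 + 1115 + 215 = 4005 billion.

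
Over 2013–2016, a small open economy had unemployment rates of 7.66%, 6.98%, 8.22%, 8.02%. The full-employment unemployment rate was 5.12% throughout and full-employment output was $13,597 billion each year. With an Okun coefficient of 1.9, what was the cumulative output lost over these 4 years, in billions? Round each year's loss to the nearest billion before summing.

$2,687 billion

Year 2013: gap = -1.9 × (7.66 - 5.12) = -4.826%, loss ≈ 13597 × 4.826/100 ≈ 656.
Year 2014: gap = -1.9 × (6.98 - 5.12) = -3.534%, loss ≈ 13597 × 3.534/100 ≈ 481.
Year 2015: gap = -1.9 × (8.22 - 5.12) = -5.89%, loss ≈ 13597 × 5.89/100 ≈ 801.
Year 2016: gap = -1.9 × (8.02 - 5.12) = -5.51%, loss ≈ 13597 × 5.51/100 ≈ 749.
Total lost output = 656 + 481 + 801 + 749 = 2687 billion.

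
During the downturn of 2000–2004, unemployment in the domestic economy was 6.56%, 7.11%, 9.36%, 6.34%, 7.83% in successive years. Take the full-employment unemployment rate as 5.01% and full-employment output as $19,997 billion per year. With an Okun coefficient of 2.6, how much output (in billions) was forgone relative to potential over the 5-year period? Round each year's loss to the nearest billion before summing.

$6,317 billion

Year 2000: gap = -2.6 × (6.56 - 5.01) = -4.03%, loss ≈ 19997 × 4.03/100 ≈ 806.
Year 2001: gap = -2.6 × (7.11 - 5.01) = -5.46%, loss ≈ 19997 × 5.46/100 ≈ 1092.
Year 2002: gap = -2.6 × (9.36 - 5.01) = -11.31%, loss ≈ 19997 × 11.31/100 ≈ 2262.
Year 2003: gap = -2.6 × (6.34 - 5.01) = -3.458%, loss ≈ 19997 × 3.458/100 ≈ 691.
Year 2004: gap = -2.6 × (7.83 - 5.01) = -7.332%, loss ≈ 19997 × 7.332/100 ≈ 1466.
Total lost output = 806 + 1092 + 2262 + 691 + 1466 = 6317 billion.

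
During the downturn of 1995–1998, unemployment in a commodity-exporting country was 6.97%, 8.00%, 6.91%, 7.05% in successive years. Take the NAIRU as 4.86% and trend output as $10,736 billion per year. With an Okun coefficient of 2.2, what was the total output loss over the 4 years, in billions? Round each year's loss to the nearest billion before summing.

$2,241 billion

Year 1995: gap = -2.2 × (6.97 - 4.86) = -4.642%, loss ≈ 10736 × 4.642/100 ≈ 498.
Year 1996: gap = -2.2 × (8 - 4.86) = -6.908%, loss ≈ 10736 × 6.908/100 ≈ 742.
Year 1997: gap = -2.2 × (6.91 - 4.86) = -4.51%, loss ≈ 10736 × 4.51/100 ≈ 484.
Year 1998: gap = -2.2 × (7.05 - 4.86) = -4.818%, loss ≈ 10736 × 4.818/100 ≈ 517.
Total lost output = 498 + 742 + 484 + 517 = 2241 billion.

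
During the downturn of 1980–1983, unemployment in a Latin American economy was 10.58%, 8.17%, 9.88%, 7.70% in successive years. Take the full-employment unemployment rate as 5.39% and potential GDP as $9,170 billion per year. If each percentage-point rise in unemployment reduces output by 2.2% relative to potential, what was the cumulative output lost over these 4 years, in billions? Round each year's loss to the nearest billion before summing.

$2,980 billion

Year 1980: gap = -2.2 × (10.58 - 5.39) = -11.418%, loss ≈ 9170 × 11.418/100 ≈ 1047.
Year 1981: gap = -2.2 × (8.17 - 5.39) = -6.116%, loss ≈ 9170 × 6.116/100 ≈ 561.
Year 1982: gap = -2.2 × (9.88 - 5.39) = -9.878%, loss ≈ 9170 × 9.878/100 ≈ 906.
Year 1983: gap = -2.2 × (7.7 - 5.39) = -5.082%, loss ≈ 9170 × 5.082/100 ≈ 466.
Total lost output = 1047 + 561 + 906 + 466 = 2980 billion.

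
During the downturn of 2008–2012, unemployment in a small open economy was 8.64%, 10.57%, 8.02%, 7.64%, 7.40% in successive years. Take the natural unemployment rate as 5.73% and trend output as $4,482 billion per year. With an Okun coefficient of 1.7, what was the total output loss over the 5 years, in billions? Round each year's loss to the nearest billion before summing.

Year 2008: gap = -1.7 × (8.64 - 5.73) = -4.947%, loss ≈ 4482 × 4.947/100 ≈ 222.
Year 2009: gap = -1.7 × (10.57 - 5.73) = -8.228%, loss ≈ 4482 × 8.228/100 ≈ 369.
Year 2010: gap = -1.7 × (8.02 - 5.73) = -3.893%, loss ≈ 4482 × 3.893/100 ≈ 174.
Year 2011: gap = -1.7 × (7.64 - 5.73) = -3.247%, loss ≈ 4482 × 3.247/100 ≈ 146.
Year 2012: gap = -1.7 × (7.4 - 5.73) = -2.839%, loss ≈ 4482 × 2.839/100 ≈ 127.
Total lost output = 222 + 369 + 174 + 146 + 127 = 1038 billion.

$1,038 billion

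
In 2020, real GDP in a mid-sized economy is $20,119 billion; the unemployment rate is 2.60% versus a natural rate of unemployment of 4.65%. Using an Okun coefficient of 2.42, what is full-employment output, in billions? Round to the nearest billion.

Unemployment gap = 2.6 - 4.65 = -2.05 points, so output gap = -2.42 × (-2.05) = 4.961%.
Since Y = Y* × (1 + gap/100), Y* = 20119/1.04961 ≈ 19168 billion.

$19,168 billion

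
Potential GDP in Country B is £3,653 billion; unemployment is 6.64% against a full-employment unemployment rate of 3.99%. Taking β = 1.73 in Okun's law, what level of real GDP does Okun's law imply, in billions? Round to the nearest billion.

Unemployment gap = 6.64 - 3.99 = 2.65 points, so the output gap is -1.73 × 2.65 = -4.5845%.
Actual GDP = 3653 × (1 - 4.5845/100) = 3653 × 0.954155 ≈ 3486 billion.

£3,486 billion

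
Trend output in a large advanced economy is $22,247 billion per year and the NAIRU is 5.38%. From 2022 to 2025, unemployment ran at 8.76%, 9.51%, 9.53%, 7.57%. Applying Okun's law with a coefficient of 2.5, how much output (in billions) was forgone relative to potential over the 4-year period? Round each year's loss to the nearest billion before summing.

$7,703 billion

Year 2022: gap = -2.5 × (8.76 - 5.38) = -8.45%, loss ≈ 22247 × 8.45/100 ≈ 1880.
Year 2023: gap = -2.5 × (9.51 - 5.38) = -10.325%, loss ≈ 22247 × 10.325/100 ≈ 2297.
Year 2024: gap = -2.5 × (9.53 - 5.38) = -10.375%, loss ≈ 22247 × 10.375/100 ≈ 2308.
Year 2025: gap = -2.5 × (7.57 - 5.38) = -5.475%, loss ≈ 22247 × 5.475/100 ≈ 1218.
Total lost output = 1880 + 2297 + 2308 + 1218 = 7703 billion.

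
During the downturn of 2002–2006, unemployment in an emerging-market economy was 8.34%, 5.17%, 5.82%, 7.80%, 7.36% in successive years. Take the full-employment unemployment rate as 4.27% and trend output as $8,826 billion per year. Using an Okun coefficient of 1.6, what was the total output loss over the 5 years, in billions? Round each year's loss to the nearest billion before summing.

$1,855 billion

Year 2002: gap = -1.6 × (8.34 - 4.27) = -6.512%, loss ≈ 8826 × 6.512/100 ≈ 575.
Year 2003: gap = -1.6 × (5.17 - 4.27) = -1.44%, loss ≈ 8826 × 1.44/100 ≈ 127.
Year 2004: gap = -1.6 × (5.82 - 4.27) = -2.48%, loss ≈ 8826 × 2.48/100 ≈ 219.
Year 2005: gap = -1.6 × (7.8 - 4.27) = -5.648%, loss ≈ 8826 × 5.648/100 ≈ 498.
Year 2006: gap = -1.6 × (7.36 - 4.27) = -4.944%, loss ≈ 8826 × 4.944/100 ≈ 436.
Total lost output = 575 + 127 + 219 + 498 + 436 = 1855 billion.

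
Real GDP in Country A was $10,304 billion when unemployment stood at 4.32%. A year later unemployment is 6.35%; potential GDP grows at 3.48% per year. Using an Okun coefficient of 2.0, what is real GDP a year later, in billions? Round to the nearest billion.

$10,244 billion

Δu = 6.35 - 4.32 = 2.03 points.
Okun's law (growth form): g_Y = g_Y* - β × Δu = 3.48 - 2.0 × (2.03) = 3.48 - 4.06 = -0.58%.
Real GDP in the next year = 10304 × (1 - 0.58/100) = 10304 × 0.9942 ≈ 10244 billion.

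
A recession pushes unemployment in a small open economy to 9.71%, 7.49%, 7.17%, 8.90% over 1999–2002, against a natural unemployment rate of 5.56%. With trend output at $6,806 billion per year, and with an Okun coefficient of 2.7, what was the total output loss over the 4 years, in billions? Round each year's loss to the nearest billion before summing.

Year 1999: gap = -2.7 × (9.71 - 5.56) = -11.205%, loss ≈ 6806 × 11.205/100 ≈ 763.
Year 2000: gap = -2.7 × (7.49 - 5.56) = -5.211%, loss ≈ 6806 × 5.211/100 ≈ 355.
Year 2001: gap = -2.7 × (7.17 - 5.56) = -4.347%, loss ≈ 6806 × 4.347/100 ≈ 296.
Year 2002: gap = -2.7 × (8.9 - 5.56) = -9.018%, loss ≈ 6806 × 9.018/100 ≈ 614.
Total lost output = 763 + 355 + 296 + 614 = 2028 billion.

$2,028 billion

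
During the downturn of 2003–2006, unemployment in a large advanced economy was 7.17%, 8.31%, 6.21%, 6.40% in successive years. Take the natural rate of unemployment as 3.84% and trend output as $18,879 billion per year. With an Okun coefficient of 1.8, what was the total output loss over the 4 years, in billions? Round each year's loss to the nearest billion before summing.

Year 2003: gap = -1.8 × (7.17 - 3.84) = -5.994%, loss ≈ 18879 × 5.994/100 ≈ 1132.
Year 2004: gap = -1.8 × (8.31 - 3.84) = -8.046%, loss ≈ 18879 × 8.046/100 ≈ 1519.
Year 2005: gap = -1.8 × (6.21 - 3.84) = -4.266%, loss ≈ 18879 × 4.266/100 ≈ 805.
Year 2006: gap = -1.8 × (6.4 - 3.84) = -4.608%, loss ≈ 18879 × 4.608/100 ≈ 870.
Total lost output = 1132 + 1519 + 805 + 870 = 4326 billion.

$4,326 billion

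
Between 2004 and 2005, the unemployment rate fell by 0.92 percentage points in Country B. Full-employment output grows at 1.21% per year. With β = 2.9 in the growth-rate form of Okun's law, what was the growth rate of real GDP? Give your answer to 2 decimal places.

3.88%

Growth-rate Okun's law: g_Y = g_Y* - β × Δu.
g_Y = 1.21 - 2.9 × (-0.92) = 1.21 + 2.668 = 3.878%, i.e. 3.88% to 2 d.p.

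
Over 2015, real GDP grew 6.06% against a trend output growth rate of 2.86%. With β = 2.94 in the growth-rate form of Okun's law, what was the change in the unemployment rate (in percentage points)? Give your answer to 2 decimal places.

-1.09 percentage points

Growth-rate Okun's law: g_Y = g_Y* - β × Δu, so Δu = (g_Y* - g_Y)/β.
Δu = (2.86 - 6.06)/2.94 = -3.2/2.94 = -1.09 percentage points.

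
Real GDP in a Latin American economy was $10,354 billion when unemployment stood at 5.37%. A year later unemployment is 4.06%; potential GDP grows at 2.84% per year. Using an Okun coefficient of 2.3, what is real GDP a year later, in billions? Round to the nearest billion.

Δu = 4.06 - 5.37 = -1.31 points.
Okun's law (growth form): g_Y = g_Y* - β × Δu = 2.84 - 2.3 × (-1.31) = 2.84 + 3.013 = 5.853%.
Real GDP in the next year = 10354 × (1 + 5.853/100) = 10354 × 1.05853 ≈ 10960 billion.

$10,960 billion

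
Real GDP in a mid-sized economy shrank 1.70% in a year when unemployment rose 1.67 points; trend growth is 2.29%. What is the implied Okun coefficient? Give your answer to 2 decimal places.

Growth form: g_Y = g_Y* - β × Δu, so β = (g_Y* - g_Y)/Δu.
β = (2.29 + 1.7)/1.67 = 3.99/1.67 = 2.39.

β ≈ 2.39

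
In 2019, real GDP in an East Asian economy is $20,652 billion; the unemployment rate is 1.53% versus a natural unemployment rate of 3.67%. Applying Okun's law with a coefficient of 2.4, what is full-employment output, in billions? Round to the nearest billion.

$19,643 billion

Unemployment gap = 1.53 - 3.67 = -2.14 points, so output gap = -2.4 × (-2.14) = 5.136%.
Since Y = Y* × (1 + gap/100), Y* = 20652/1.05136 ≈ 19643 billion.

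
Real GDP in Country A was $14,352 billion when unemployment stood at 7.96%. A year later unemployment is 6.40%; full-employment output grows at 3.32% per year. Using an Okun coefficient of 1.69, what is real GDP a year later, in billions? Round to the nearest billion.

Δu = 6.4 - 7.96 = -1.56 points.
Okun's law (growth form): g_Y = g_Y* - β × Δu = 3.32 - 1.69 × (-1.56) = 3.32 + 2.6364 = 5.9564%.
Real GDP in the next year = 14352 × (1 + 5.9564/100) = 14352 × 1.059564 ≈ 15207 billion.

$15,207 billion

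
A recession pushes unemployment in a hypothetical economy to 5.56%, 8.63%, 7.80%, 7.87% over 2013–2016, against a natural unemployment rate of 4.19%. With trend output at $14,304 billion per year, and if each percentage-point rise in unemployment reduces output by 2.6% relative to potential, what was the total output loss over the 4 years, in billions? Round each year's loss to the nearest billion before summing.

Year 2013: gap = -2.6 × (5.56 - 4.19) = -3.562%, loss ≈ 14304 × 3.562/100 ≈ 510.
Year 2014: gap = -2.6 × (8.63 - 4.19) = -11.544%, loss ≈ 14304 × 11.544/100 ≈ 1651.
Year 2015: gap = -2.6 × (7.8 - 4.19) = -9.386%, loss ≈ 14304 × 9.386/100 ≈ 1343.
Year 2016: gap = -2.6 × (7.87 - 4.19) = -9.568%, loss ≈ 14304 × 9.568/100 ≈ 1369.
Total lost output = 510 + 1651 + 1343 + 1369 = 4873 billion.

$4,873 billion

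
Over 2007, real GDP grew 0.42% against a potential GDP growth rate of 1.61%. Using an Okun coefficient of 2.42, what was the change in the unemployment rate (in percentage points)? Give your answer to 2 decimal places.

0.49 percentage points

Growth-rate Okun's law: g_Y = g_Y* - β × Δu, so Δu = (g_Y* - g_Y)/β.
Δu = (1.61 - 0.42)/2.42 = 1.19/2.42 = 0.49 percentage points.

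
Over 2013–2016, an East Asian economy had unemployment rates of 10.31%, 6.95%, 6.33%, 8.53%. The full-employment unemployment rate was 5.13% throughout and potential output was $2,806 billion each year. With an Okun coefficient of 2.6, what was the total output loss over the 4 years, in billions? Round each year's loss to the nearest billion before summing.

Year 2013: gap = -2.6 × (10.31 - 5.13) = -13.468%, loss ≈ 2806 × 13.468/100 ≈ 378.
Year 2014: gap = -2.6 × (6.95 - 5.13) = -4.732%, loss ≈ 2806 × 4.732/100 ≈ 133.
Year 2015: gap = -2.6 × (6.33 - 5.13) = -3.12%, loss ≈ 2806 × 3.12/100 ≈ 88.
Year 2016: gap = -2.6 × (8.53 - 5.13) = -8.84%, loss ≈ 2806 × 8.84/100 ≈ 248.
Total lost output = 378 + 133 + 88 + 248 = 847 billion.

$847 billion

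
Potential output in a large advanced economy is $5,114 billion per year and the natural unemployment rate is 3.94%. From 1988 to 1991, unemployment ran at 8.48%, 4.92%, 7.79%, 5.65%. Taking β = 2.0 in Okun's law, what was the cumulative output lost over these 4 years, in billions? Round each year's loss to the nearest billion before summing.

Year 1988: gap = -2.0 × (8.48 - 3.94) = -9.08%, loss ≈ 5114 × 9.08/100 ≈ 464.
Year 1989: gap = -2.0 × (4.92 - 3.94) = -1.96%, loss ≈ 5114 × 1.96/100 ≈ 100.
Year 1990: gap = -2.0 × (7.79 - 3.94) = -7.7%, loss ≈ 5114 × 7.7/100 ≈ 394.
Year 1991: gap = -2.0 × (5.65 - 3.94) = -3.42%, loss ≈ 5114 × 3.42/100 ≈ 175.
Total lost output = 464 + 100 + 394 + 175 = 1133 billion.

$1,133 billion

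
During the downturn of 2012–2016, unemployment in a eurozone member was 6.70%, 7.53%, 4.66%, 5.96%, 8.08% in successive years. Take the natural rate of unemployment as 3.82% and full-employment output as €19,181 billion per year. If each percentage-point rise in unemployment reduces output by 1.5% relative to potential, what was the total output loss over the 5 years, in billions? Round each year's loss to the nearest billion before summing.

€3,980 billion

Year 2012: gap = -1.5 × (6.7 - 3.82) = -4.32%, loss ≈ 19181 × 4.32/100 ≈ 829.
Year 2013: gap = -1.5 × (7.53 - 3.82) = -5.565%, loss ≈ 19181 × 5.565/100 ≈ 1067.
Year 2014: gap = -1.5 × (4.66 - 3.82) = -1.26%, loss ≈ 19181 × 1.26/100 ≈ 242.
Year 2015: gap = -1.5 × (5.96 - 3.82) = -3.21%, loss ≈ 19181 × 3.21/100 ≈ 616.
Year 2016: gap = -1.5 × (8.08 - 3.82) = -6.39%, loss ≈ 19181 × 6.39/100 ≈ 1226.
Total lost output = 829 + 1067 + 242 + 616 + 1226 = 3980 billion.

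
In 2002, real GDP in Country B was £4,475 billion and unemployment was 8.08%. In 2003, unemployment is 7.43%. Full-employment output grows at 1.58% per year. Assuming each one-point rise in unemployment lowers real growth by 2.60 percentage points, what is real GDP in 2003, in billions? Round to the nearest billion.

Δu = 7.43 - 8.08 = -0.65 points.
Okun's law (growth form): g_Y = g_Y* - β × Δu = 1.58 - 2.60 × (-0.65) = 1.58 + 1.69 = 3.27%.
Real GDP in the next year = 4475 × (1 + 3.27/100) = 4475 × 1.0327 ≈ 4621 billion.

£4,621 billion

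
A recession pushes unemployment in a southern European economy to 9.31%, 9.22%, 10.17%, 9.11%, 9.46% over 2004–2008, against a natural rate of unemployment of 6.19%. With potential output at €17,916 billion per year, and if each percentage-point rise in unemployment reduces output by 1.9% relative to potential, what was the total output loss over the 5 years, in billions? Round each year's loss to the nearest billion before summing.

Year 2004: gap = -1.9 × (9.31 - 6.19) = -5.928%, loss ≈ 17916 × 5.928/100 ≈ 1062.
Year 2005: gap = -1.9 × (9.22 - 6.19) = -5.757%, loss ≈ 17916 × 5.757/100 ≈ 1031.
Year 2006: gap = -1.9 × (10.17 - 6.19) = -7.562%, loss ≈ 17916 × 7.562/100 ≈ 1355.
Year 2007: gap = -1.9 × (9.11 - 6.19) = -5.548%, loss ≈ 17916 × 5.548/100 ≈ 994.
Year 2008: gap = -1.9 × (9.46 - 6.19) = -6.213%, loss ≈ 17916 × 6.213/100 ≈ 1113.
Total lost output = 1062 + 1031 + 1355 + 994 + 1113 = 5555 billion.

€5,555 billion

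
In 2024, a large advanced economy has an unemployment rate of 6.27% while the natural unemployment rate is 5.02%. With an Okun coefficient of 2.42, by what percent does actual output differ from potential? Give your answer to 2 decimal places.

-3.03%

The unemployment gap is 6.27 - 5.02 = 1.25 percentage points.
Okun's law gives an output gap of -2.42 × 1.25 = -3.025%, i.e. 3.03% below potential.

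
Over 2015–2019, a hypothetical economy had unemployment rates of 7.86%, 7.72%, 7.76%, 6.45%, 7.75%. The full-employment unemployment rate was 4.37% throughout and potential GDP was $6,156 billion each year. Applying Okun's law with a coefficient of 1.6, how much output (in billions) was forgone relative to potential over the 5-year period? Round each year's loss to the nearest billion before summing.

$1,546 billion

Year 2015: gap = -1.6 × (7.86 - 4.37) = -5.584%, loss ≈ 6156 × 5.584/100 ≈ 344.
Year 2016: gap = -1.6 × (7.72 - 4.37) = -5.36%, loss ≈ 6156 × 5.36/100 ≈ 330.
Year 2017: gap = -1.6 × (7.76 - 4.37) = -5.424%, loss ≈ 6156 × 5.424/100 ≈ 334.
Year 2018: gap = -1.6 × (6.45 - 4.37) = -3.328%, loss ≈ 6156 × 3.328/100 ≈ 205.
Year 2019: gap = -1.6 × (7.75 - 4.37) = -5.408%, loss ≈ 6156 × 5.408/100 ≈ 333.
Total lost output = 344 + 330 + 334 + 205 + 333 = 1546 billion.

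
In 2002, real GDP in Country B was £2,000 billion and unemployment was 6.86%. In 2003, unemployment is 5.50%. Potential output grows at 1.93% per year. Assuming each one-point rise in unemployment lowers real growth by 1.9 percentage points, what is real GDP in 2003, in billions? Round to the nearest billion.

£2,090 billion

Δu = 5.5 - 6.86 = -1.36 points.
Okun's law (growth form): g_Y = g_Y* - β × Δu = 1.93 - 1.9 × (-1.36) = 1.93 + 2.584 = 4.514%.
Real GDP in the next year = 2000 × (1 + 4.514/100) = 2000 × 1.04514 ≈ 2090 billion.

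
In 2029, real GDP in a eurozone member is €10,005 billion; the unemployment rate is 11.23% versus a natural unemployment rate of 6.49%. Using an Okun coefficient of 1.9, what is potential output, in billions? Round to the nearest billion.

€10,995 billion

Unemployment gap = 11.23 - 6.49 = 4.74 points, so output gap = -1.9 × 4.74 = -9.006%.
Since Y = Y* × (1 + gap/100), Y* = 10005/0.90994 ≈ 10995 billion.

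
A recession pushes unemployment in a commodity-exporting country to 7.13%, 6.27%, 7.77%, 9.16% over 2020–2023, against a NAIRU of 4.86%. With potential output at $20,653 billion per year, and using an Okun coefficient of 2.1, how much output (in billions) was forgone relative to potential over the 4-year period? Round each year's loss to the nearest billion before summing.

$4,724 billion

Year 2020: gap = -2.1 × (7.13 - 4.86) = -4.767%, loss ≈ 20653 × 4.767/100 ≈ 985.
Year 2021: gap = -2.1 × (6.27 - 4.86) = -2.961%, loss ≈ 20653 × 2.961/100 ≈ 612.
Year 2022: gap = -2.1 × (7.77 - 4.86) = -6.111%, loss ≈ 20653 × 6.111/100 ≈ 1262.
Year 2023: gap = -2.1 × (9.16 - 4.86) = -9.03%, loss ≈ 20653 × 9.03/100 ≈ 1865.
Total lost output = 985 + 612 + 1262 + 1865 = 4724 billion.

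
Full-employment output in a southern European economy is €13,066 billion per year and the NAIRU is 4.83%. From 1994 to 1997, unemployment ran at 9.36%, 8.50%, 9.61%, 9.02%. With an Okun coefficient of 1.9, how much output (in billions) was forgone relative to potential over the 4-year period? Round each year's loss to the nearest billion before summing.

€4,263 billion

Year 1994: gap = -1.9 × (9.36 - 4.83) = -8.607%, loss ≈ 13066 × 8.607/100 ≈ 1125.
Year 1995: gap = -1.9 × (8.5 - 4.83) = -6.973%, loss ≈ 13066 × 6.973/100 ≈ 911.
Year 1996: gap = -1.9 × (9.61 - 4.83) = -9.082%, loss ≈ 13066 × 9.082/100 ≈ 1187.
Year 1997: gap = -1.9 × (9.02 - 4.83) = -7.961%, loss ≈ 13066 × 7.961/100 ≈ 1040.
Total lost output = 1125 + 911 + 1187 + 1040 = 4263 billion.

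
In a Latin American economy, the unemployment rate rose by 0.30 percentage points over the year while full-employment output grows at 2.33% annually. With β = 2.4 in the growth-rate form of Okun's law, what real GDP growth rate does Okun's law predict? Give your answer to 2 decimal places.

1.61%

Growth-rate Okun's law: g_Y = g_Y* - β × Δu.
g_Y = 2.33 - 2.4 × (0.30) = 2.33 - 0.72 = 1.61%, i.e. 1.61% to 2 d.p.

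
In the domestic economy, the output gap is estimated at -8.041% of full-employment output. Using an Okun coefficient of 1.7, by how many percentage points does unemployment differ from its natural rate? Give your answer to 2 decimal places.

4.73 percentage points

Okun's law: output gap = -β × (u - u*), so u - u* = -(output gap)/β.
u - u* = -(-8.041)/1.7 = 4.73 percentage points.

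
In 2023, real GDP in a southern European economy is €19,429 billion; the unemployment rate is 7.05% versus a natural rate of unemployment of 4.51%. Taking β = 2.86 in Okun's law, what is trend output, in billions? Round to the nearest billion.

Unemployment gap = 7.05 - 4.51 = 2.54 points, so output gap = -2.86 × 2.54 = -7.2644%.
Since Y = Y* × (1 + gap/100), Y* = 19429/0.927356 ≈ 20951 billion.

€20,951 billion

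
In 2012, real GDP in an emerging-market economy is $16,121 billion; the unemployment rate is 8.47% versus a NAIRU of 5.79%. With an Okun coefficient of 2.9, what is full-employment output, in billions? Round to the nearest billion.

Unemployment gap = 8.47 - 5.79 = 2.68 points, so output gap = -2.9 × 2.68 = -7.772%.
Since Y = Y* × (1 + gap/100), Y* = 16121/0.92228 ≈ 17480 billion.

$17,480 billion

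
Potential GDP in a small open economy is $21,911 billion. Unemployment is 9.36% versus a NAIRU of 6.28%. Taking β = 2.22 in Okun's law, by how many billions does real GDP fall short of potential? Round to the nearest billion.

$1,498 billion

Output gap = -2.22 × (9.36 - 6.28) = -2.22 × 3.08 = -6.8376%.
Actual GDP ≈ 21911 × 0.931624 ≈ 20413 billion, so the shortfall is 21911 - 20413 = 1498 billion.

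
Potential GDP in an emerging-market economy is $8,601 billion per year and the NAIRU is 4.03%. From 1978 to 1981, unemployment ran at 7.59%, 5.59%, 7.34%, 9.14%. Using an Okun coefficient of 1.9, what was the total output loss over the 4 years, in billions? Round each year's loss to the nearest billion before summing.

Year 1978: gap = -1.9 × (7.59 - 4.03) = -6.764%, loss ≈ 8601 × 6.764/100 ≈ 582.
Year 1979: gap = -1.9 × (5.59 - 4.03) = -2.964%, loss ≈ 8601 × 2.964/100 ≈ 255.
Year 1980: gap = -1.9 × (7.34 - 4.03) = -6.289%, loss ≈ 8601 × 6.289/100 ≈ 541.
Year 1981: gap = -1.9 × (9.14 - 4.03) = -9.709%, loss ≈ 8601 × 9.709/100 ≈ 835.
Total lost output = 582 + 255 + 541 + 835 = 2213 billion.

$2,213 billion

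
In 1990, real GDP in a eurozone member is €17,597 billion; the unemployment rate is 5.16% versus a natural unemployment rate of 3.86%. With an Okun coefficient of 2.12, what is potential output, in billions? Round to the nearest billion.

€18,096 billion

Unemployment gap = 5.16 - 3.86 = 1.3 points, so output gap = -2.12 × 1.3 = -2.756%.
Since Y = Y* × (1 + gap/100), Y* = 17597/0.97244 ≈ 18096 billion.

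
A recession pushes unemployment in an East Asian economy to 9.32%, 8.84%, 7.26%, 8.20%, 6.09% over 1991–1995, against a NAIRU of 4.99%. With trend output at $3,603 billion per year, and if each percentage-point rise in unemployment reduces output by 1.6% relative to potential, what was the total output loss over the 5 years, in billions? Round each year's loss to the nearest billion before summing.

$851 billion

Year 1991: gap = -1.6 × (9.32 - 4.99) = -6.928%, loss ≈ 3603 × 6.928/100 ≈ 250.
Year 1992: gap = -1.6 × (8.84 - 4.99) = -6.16%, loss ≈ 3603 × 6.16/100 ≈ 222.
Year 1993: gap = -1.6 × (7.26 - 4.99) = -3.632%, loss ≈ 3603 × 3.632/100 ≈ 131.
Year 1994: gap = -1.6 × (8.2 - 4.99) = -5.136%, loss ≈ 3603 × 5.136/100 ≈ 185.
Year 1995: gap = -1.6 × (6.09 - 4.99) = -1.76%, loss ≈ 3603 × 1.76/100 ≈ 63.
Total lost output = 250 + 222 + 131 + 185 + 63 = 851 billion.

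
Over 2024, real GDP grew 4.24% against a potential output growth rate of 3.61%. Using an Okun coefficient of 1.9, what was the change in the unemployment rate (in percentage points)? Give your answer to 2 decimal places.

Growth-rate Okun's law: g_Y = g_Y* - β × Δu, so Δu = (g_Y* - g_Y)/β.
Δu = (3.61 - 4.24)/1.9 = -0.63/1.9 = -0.33 percentage points.

-0.33 percentage points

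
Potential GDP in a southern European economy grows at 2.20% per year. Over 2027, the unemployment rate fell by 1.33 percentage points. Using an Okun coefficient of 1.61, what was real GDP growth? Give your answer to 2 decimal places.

Growth-rate Okun's law: g_Y = g_Y* - β × Δu.
g_Y = 2.20 - 1.61 × (-1.33) = 2.2 + 2.1413 = 4.3413%, i.e. 4.34% to 2 d.p.

4.34%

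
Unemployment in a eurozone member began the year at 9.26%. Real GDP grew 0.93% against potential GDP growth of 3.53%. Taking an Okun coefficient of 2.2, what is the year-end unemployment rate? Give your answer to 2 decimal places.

Growth-rate Okun's law: g_Y = g_Y* - β × Δu, so Δu = (g_Y* - g_Y)/β.
Δu = (3.53 - 0.93)/2.2 = 2.6/2.2 = 1.18 percentage points.
Year-end unemployment = 9.26 + 1.18 = 10.44%.

10.44%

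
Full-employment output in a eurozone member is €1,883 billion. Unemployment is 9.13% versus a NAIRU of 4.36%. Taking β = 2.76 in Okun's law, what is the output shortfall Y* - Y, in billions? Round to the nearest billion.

Output gap = -2.76 × (9.13 - 4.36) = -2.76 × 4.77 = -13.1652%.
Actual GDP ≈ 1883 × 0.868348 ≈ 1635 billion, so the shortfall is 1883 - 1635 = 248 billion.

€248 billion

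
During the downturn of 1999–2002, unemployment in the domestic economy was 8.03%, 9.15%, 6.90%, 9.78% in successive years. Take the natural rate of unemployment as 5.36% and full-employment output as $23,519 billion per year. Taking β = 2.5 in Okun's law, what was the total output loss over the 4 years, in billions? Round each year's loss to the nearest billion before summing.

Year 1999: gap = -2.5 × (8.03 - 5.36) = -6.675%, loss ≈ 23519 × 6.675/100 ≈ 1570.
Year 2000: gap = -2.5 × (9.15 - 5.36) = -9.475%, loss ≈ 23519 × 9.475/100 ≈ 2228.
Year 2001: gap = -2.5 × (6.9 - 5.36) = -3.85%, loss ≈ 23519 × 3.85/100 ≈ 905.
Year 2002: gap = -2.5 × (9.78 - 5.36) = -11.05%, loss ≈ 23519 × 11.05/100 ≈ 2599.
Total lost output = 1570 + 2228 + 905 + 2599 = 7302 billion.

$7,302 billion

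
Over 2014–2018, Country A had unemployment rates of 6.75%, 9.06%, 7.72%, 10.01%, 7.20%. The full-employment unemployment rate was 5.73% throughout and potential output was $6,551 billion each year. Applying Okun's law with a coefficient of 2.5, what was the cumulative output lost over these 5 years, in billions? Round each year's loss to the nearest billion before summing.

$1,980 billion

Year 2014: gap = -2.5 × (6.75 - 5.73) = -2.55%, loss ≈ 6551 × 2.55/100 ≈ 167.
Year 2015: gap = -2.5 × (9.06 - 5.73) = -8.325%, loss ≈ 6551 × 8.325/100 ≈ 545.
Year 2016: gap = -2.5 × (7.72 - 5.73) = -4.975%, loss ≈ 6551 × 4.975/100 ≈ 326.
Year 2017: gap = -2.5 × (10.01 - 5.73) = -10.7%, loss ≈ 6551 × 10.7/100 ≈ 701.
Year 2018: gap = -2.5 × (7.2 - 5.73) = -3.675%, loss ≈ 6551 × 3.675/100 ≈ 241.
Total lost output = 167 + 545 + 326 + 701 + 241 = 1980 billion.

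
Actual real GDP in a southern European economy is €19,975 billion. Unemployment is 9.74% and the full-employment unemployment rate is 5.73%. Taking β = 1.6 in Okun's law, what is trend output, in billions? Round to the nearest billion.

€21,344 billion

Unemployment gap = 9.74 - 5.73 = 4.01 points, so output gap = -1.6 × 4.01 = -6.416%.
Since Y = Y* × (1 + gap/100), Y* = 19975/0.93584 ≈ 21344 billion.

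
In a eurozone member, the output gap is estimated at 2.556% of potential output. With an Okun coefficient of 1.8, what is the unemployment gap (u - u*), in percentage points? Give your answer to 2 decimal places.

-1.42 percentage points

Okun's law: output gap = -β × (u - u*), so u - u* = -(output gap)/β.
u - u* = -(2.556)/1.8 = -1.42 percentage points.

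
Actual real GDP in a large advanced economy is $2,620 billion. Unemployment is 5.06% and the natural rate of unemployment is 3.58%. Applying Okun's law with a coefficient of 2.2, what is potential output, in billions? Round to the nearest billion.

Unemployment gap = 5.06 - 3.58 = 1.48 points, so output gap = -2.2 × 1.48 = -3.256%.
Since Y = Y* × (1 + gap/100), Y* = 2620/0.96744 ≈ 2708 billion.

$2,708 billion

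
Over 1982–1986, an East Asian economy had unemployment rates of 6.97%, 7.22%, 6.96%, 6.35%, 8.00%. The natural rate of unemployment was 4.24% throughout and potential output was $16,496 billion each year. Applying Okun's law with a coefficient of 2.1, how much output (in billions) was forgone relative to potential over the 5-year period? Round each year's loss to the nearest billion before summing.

Year 1982: gap = -2.1 × (6.97 - 4.24) = -5.733%, loss ≈ 16496 × 5.733/100 ≈ 946.
Year 1983: gap = -2.1 × (7.22 - 4.24) = -6.258%, loss ≈ 16496 × 6.258/100 ≈ 1032.
Year 1984: gap = -2.1 × (6.96 - 4.24) = -5.712%, loss ≈ 16496 × 5.712/100 ≈ 942.
Year 1985: gap = -2.1 × (6.35 - 4.24) = -4.431%, loss ≈ 16496 × 4.431/100 ≈ 731.
Year 1986: gap = -2.1 × (8 - 4.24) = -7.896%, loss ≈ 16496 × 7.896/100 ≈ 1303.
Total lost output = 946 + 1032 + 942 + 731 + 1303 = 4954 billion.

$4,954 billion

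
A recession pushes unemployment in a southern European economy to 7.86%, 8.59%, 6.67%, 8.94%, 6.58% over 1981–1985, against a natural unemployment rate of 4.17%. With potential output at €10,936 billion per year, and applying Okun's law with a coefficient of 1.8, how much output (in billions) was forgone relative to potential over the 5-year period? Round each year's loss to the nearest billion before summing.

€3,501 billion

Year 1981: gap = -1.8 × (7.86 - 4.17) = -6.642%, loss ≈ 10936 × 6.642/100 ≈ 726.
Year 1982: gap = -1.8 × (8.59 - 4.17) = -7.956%, loss ≈ 10936 × 7.956/100 ≈ 870.
Year 1983: gap = -1.8 × (6.67 - 4.17) = -4.5%, loss ≈ 10936 × 4.5/100 ≈ 492.
Year 1984: gap = -1.8 × (8.94 - 4.17) = -8.586%, loss ≈ 10936 × 8.586/100 ≈ 939.
Year 1985: gap = -1.8 × (6.58 - 4.17) = -4.338%, loss ≈ 10936 × 4.338/100 ≈ 474.
Total lost output = 726 + 870 + 492 + 939 + 474 = 3501 billion.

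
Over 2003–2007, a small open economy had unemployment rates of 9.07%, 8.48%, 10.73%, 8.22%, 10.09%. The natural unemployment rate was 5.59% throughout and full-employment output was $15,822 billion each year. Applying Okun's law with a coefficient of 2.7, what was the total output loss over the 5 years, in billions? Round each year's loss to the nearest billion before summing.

$7,964 billion

Year 2003: gap = -2.7 × (9.07 - 5.59) = -9.396%, loss ≈ 15822 × 9.396/100 ≈ 1487.
Year 2004: gap = -2.7 × (8.48 - 5.59) = -7.803%, loss ≈ 15822 × 7.803/100 ≈ 1235.
Year 2005: gap = -2.7 × (10.73 - 5.59) = -13.878%, loss ≈ 15822 × 13.878/100 ≈ 2196.
Year 2006: gap = -2.7 × (8.22 - 5.59) = -7.101%, loss ≈ 15822 × 7.101/100 ≈ 1124.
Year 2007: gap = -2.7 × (10.09 - 5.59) = -12.15%, loss ≈ 15822 × 12.15/100 ≈ 1922.
Total lost output = 1487 + 1235 + 2196 + 1124 + 1922 = 7964 billion.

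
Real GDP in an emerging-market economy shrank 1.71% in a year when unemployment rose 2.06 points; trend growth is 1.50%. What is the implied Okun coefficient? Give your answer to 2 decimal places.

Growth form: g_Y = g_Y* - β × Δu, so β = (g_Y* - g_Y)/Δu.
β = (1.5 + 1.71)/2.06 = 3.21/2.06 = 1.56.

β ≈ 1.56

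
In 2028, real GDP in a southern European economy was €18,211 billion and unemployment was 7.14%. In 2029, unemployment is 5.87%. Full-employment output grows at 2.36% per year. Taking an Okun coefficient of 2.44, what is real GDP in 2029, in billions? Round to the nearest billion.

Δu = 5.87 - 7.14 = -1.27 points.
Okun's law (growth form): g_Y = g_Y* - β × Δu = 2.36 - 2.44 × (-1.27) = 2.36 + 3.0988 = 5.4588%.
Real GDP in the next year = 18211 × (1 + 5.4588/100) = 18211 × 1.054588 ≈ 19205 billion.

€19,205 billion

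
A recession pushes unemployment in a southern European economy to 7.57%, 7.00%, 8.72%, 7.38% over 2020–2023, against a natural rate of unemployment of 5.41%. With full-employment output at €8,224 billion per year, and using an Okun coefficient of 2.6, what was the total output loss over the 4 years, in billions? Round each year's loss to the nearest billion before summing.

Year 2020: gap = -2.6 × (7.57 - 5.41) = -5.616%, loss ≈ 8224 × 5.616/100 ≈ 462.
Year 2021: gap = -2.6 × (7 - 5.41) = -4.134%, loss ≈ 8224 × 4.134/100 ≈ 340.
Year 2022: gap = -2.6 × (8.72 - 5.41) = -8.606%, loss ≈ 8224 × 8.606/100 ≈ 708.
Year 2023: gap = -2.6 × (7.38 - 5.41) = -5.122%, loss ≈ 8224 × 5.122/100 ≈ 421.
Total lost output = 462 + 340 + 708 + 421 = 1931 billion.

€1,931 billion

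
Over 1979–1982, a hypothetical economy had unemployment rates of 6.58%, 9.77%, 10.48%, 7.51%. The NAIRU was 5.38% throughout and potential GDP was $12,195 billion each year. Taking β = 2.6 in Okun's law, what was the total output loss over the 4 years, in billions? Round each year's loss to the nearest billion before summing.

$4,064 billion

Year 1979: gap = -2.6 × (6.58 - 5.38) = -3.12%, loss ≈ 12195 × 3.12/100 ≈ 380.
Year 1980: gap = -2.6 × (9.77 - 5.38) = -11.414%, loss ≈ 12195 × 11.414/100 ≈ 1392.
Year 1981: gap = -2.6 × (10.48 - 5.38) = -13.26%, loss ≈ 12195 × 13.26/100 ≈ 1617.
Year 1982: gap = -2.6 × (7.51 - 5.38) = -5.538%, loss ≈ 12195 × 5.538/100 ≈ 675.
Total lost output = 380 + 1392 + 1617 + 675 = 4064 billion.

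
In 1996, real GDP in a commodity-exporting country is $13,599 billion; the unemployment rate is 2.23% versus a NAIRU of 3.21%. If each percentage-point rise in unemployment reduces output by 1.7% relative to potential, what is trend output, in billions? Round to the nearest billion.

Unemployment gap = 2.23 - 3.21 = -0.98 points, so output gap = -1.7 × (-0.98) = 1.666%.
Since Y = Y* × (1 + gap/100), Y* = 13599/1.01666 ≈ 13376 billion.

$13,376 billion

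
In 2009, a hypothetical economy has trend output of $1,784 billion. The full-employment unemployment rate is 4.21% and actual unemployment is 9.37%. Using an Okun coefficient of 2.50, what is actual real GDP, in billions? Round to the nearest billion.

$1,554 billion

Unemployment gap = 9.37 - 4.21 = 5.16 points, so the output gap is -2.5 × 5.16 = -12.9%.
Actual GDP = 1784 × (1 - 12.9/100) = 1784 × 0.871 ≈ 1554 billion.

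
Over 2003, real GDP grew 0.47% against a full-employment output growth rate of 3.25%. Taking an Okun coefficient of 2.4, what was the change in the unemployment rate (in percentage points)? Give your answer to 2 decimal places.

Growth-rate Okun's law: g_Y = g_Y* - β × Δu, so Δu = (g_Y* - g_Y)/β.
Δu = (3.25 - 0.47)/2.4 = 2.78/2.4 = 1.16 percentage points.

1.16 percentage points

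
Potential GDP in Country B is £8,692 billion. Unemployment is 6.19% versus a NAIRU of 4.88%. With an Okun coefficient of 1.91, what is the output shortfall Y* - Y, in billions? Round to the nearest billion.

Output gap = -1.91 × (6.19 - 4.88) = -1.91 × 1.31 = -2.5021%.
Actual GDP ≈ 8692 × 0.974979 ≈ 8475 billion, so the shortfall is 8692 - 8475 = 217 billion.

£217 billion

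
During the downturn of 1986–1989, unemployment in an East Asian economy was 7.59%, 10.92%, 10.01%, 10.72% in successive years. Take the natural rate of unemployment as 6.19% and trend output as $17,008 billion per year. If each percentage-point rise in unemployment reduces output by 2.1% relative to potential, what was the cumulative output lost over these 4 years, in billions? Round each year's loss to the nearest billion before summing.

Year 1986: gap = -2.1 × (7.59 - 6.19) = -2.94%, loss ≈ 17008 × 2.94/100 ≈ 500.
Year 1987: gap = -2.1 × (10.92 - 6.19) = -9.933%, loss ≈ 17008 × 9.933/100 ≈ 1689.
Year 1988: gap = -2.1 × (10.01 - 6.19) = -8.022%, loss ≈ 17008 × 8.022/100 ≈ 1364.
Year 1989: gap = -2.1 × (10.72 - 6.19) = -9.513%, loss ≈ 17008 × 9.513/100 ≈ 1618.
Total lost output = 500 + 1689 + 1364 + 1618 = 5171 billion.

$5,171 billion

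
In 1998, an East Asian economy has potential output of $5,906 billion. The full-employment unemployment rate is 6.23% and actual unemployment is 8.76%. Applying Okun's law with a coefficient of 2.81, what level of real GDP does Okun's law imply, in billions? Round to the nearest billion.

Unemployment gap = 8.76 - 6.23 = 2.53 points, so the output gap is -2.81 × 2.53 = -7.1093%.
Actual GDP = 5906 × (1 - 7.1093/100) = 5906 × 0.928907 ≈ 5486 billion.

$5,486 billion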